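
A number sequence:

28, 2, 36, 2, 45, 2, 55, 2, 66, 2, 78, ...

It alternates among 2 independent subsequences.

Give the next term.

Odd-indexed and even-indexed terms follow separate rules.
Track A: 28, 36, 45, 55, 66, 78 — triangular numbers starting at T_7.
Track B: 2, 2, 2, 2, 2 — always 2.
Term 12 comes from track B (its 6th entry): 2.

2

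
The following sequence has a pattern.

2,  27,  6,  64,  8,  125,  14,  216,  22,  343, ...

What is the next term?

36

Odd-indexed and even-indexed terms follow separate rules.
Stream A = 2, 6, 8, 14, 22: a Fibonacci-like recurrence a_n = a_{n-1} + a_{n-2}.
Stream B = 27, 64, 125, 216, 343: the cubes 3³, 4³, 5³, ….
Position 11 falls in stream A as its term 6, giving 36.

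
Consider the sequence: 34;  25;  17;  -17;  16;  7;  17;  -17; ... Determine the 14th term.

-29

The slot pattern repeats as AABB (period 4), so there are 2 interleaved tracks.
Subsequence A: 34, 25, 16, 7 — arithmetic with common difference −9.
Subsequence B: 17, -17, 17, -17 — alternating ±17.
Position 14 → subsequence A, term 8 = -29.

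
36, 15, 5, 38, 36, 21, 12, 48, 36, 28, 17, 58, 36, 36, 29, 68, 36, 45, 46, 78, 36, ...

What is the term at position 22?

Split by position mod 4 into 4 tracks.
Track A: 36, 36, 36, 36, 36, 36 (constant 36).
Track B: 15, 21, 28, 36, 45 (triangular numbers n(n+1)/2 for n = 5, 6, …).
Track C: 5, 12, 17, 29, 46 (Fibonacci-style (each term is the sum of the two before it)).
Track D: 38, 48, 58, 68, 78 (adding 10 each time).
Term 22 comes from track B (its 6th entry): 55.

55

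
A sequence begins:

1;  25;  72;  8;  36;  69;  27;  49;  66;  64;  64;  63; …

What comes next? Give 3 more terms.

125, 81, 60

Read the sequence 3 terms at a time; column i is its own pattern.
Stream A: 1, 8, 27, 64 — perfect cubes starting at 1³.
Stream B: 25, 36, 49, 64 — consecutive squares n² from n = 5.
Stream C: 72, 69, 66, 63 — arithmetic, step −3.
The 13th slot belongs to stream A; its 5th term is 125.
Position 14 → stream B, term 5 = 81.
Position 15 → stream C, term 5 = 60.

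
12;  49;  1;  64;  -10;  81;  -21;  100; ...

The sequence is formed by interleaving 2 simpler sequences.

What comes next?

-32

Taking every 2nd term gives 2 separate tracks.
Track A: 12, 1, -10, -21. Subtracting 11 each time.
Track B: 49, 64, 81, 100. Consecutive squares n² from n = 7.
Position 9 → track A, term 5 = -32.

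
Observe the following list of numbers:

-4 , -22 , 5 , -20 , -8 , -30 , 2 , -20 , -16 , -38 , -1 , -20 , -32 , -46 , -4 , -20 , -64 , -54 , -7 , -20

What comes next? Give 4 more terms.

Split by position mod 4 into 4 tracks.
Subsequence A: -4, -8, -16, -32, -64. Geometric with ratio 2.
Subsequence B: -22, -30, -38, -46, -54. Arithmetic with common difference −8.
Subsequence C: 5, 2, -1, -4, -7. Linear: a_n = 8 − 3·n.
Subsequence D: -20, -20, -20, -20, -20. Constant -20.
Position 21 falls in subsequence A as its term 6, giving -128.
Position 22 → subsequence B, term 6 = -62.
Position 23 falls in subsequence C as its term 6, giving -10.
The 24th slot belongs to subsequence D; its 6th term is -20.

-128, -62, -10, -20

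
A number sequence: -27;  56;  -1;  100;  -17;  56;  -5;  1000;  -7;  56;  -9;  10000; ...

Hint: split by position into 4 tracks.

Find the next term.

3

Taking every 4th term gives 4 separate tracks.
Track A is -27, -17, -7, which is linear: a_n = -37 + 10·n.
Track B is 56, 56, 56, which is the constant sequence 56.
Track C is -1, -5, -9, which is arithmetic, step −4.
Track D is 100, 1000, 10000, which is powers 10^2, 10^3, 10^4, ….
The 13th slot belongs to track A; its 4th term is 3.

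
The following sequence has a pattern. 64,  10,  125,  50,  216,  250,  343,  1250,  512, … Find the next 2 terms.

6250, 729

Odd-indexed and even-indexed terms follow separate rules.
Track A: 64, 125, 216, 343, 512 (the cubes 4³, 5³, 6³, …).
Track B: 10, 50, 250, 1250 (geometric with ratio 5).
The 10th slot belongs to track B; its 5th term is 6250.
Position 11 → track A, term 6 = 729.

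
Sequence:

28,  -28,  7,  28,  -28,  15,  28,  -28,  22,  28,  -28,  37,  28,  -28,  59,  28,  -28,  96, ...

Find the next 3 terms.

28, -28, 155

Positions follow the repeating pattern AAB; grouping by letter gives 2 tracks.
Subsequence A: 28, -28, 28, -28, 28, -28, 28, -28, 28, -28, 28, -28. The oscillation 28·(−1)^(n+1).
Subsequence B: 7, 15, 22, 37, 59, 96. A Fibonacci-like recurrence a_n = a_{n-1} + a_{n-2}.
Position 19 → subsequence A, term 13 = 28.
Term 20 comes from subsequence A (its 14th entry): -28.
Term 21 comes from subsequence B (its 7th entry): 155.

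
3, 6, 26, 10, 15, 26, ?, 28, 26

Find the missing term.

The slot pattern repeats as AAB (period 3), so there are 2 interleaved tracks.
Subsequence A: 3, 6, 10, 15, ?, 28 — the triangular numbers T_2, T_3, ….
Subsequence B: 26, 26, 26 — the constant sequence 26.
The gap is subsequence A's term 5; the rule gives 21.

21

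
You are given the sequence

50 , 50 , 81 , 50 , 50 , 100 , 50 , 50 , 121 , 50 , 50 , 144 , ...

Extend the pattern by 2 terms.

Reading positions in blocks of 3 reveals the pattern AAB — 2 tracks woven together.
Stream A: 50, 50, 50, 50, 50, 50, 50, 50 — the constant sequence 50.
Stream B: 81, 100, 121, 144 — perfect squares starting at 9².
Term 13 comes from stream A (its 9th entry): 50.
Position 14 → stream A, term 10 = 50.

50, 50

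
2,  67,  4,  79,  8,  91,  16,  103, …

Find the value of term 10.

115

Split by position mod 2 into 2 tracks.
Track A is 2, 4, 8, 16, which is powers of 2.
Track B is 67, 79, 91, 103, which is arithmetic, step +12.
Term 10 comes from track B (its 5th entry): 115.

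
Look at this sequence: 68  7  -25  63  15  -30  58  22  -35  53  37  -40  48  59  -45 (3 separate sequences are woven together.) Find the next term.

Split by position mod 3: positions 1, 4, 7, … form one track, and each other residue class forms its own.
Track A = 68, 63, 58, 53, 48: linear: a_n = 73 − 5·n.
Track B = 7, 15, 22, 37, 59: each term equals the sum of the previous two.
Track C = -25, -30, -35, -40, -45: linear: a_n = -20 − 5·n.
Position 16 → track A, term 6 = 43.

43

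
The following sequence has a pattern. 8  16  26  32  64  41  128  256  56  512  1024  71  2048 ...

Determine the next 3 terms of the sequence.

Positions follow the repeating pattern AAB; grouping by letter gives 2 tracks.
Track A: 8, 16, 32, 64, 128, 256, 512, 1024, 2048. Powers of 2.
Track B: 26, 41, 56, 71. Adding 15 each time.
Position 14 → track A, term 10 = 4096.
The 15th slot belongs to track B; its 5th term is 86.
Position 16 → track A, term 11 = 8192.

4096, 86, 8192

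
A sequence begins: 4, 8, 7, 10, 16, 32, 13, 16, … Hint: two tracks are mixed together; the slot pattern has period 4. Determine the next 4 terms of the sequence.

Positions follow the repeating pattern AABB; grouping by letter gives 2 tracks.
Stream A = 4, 8, 16, 32: successive powers of 2.
Stream B = 7, 10, 13, 16: arithmetic with common difference +3.
The 9th slot belongs to stream A; its 5th term is 64.
Position 10 → stream A, term 6 = 128.
Term 11 comes from stream B (its 5th entry): 19.
The 12th slot belongs to stream B; its 6th term is 22.

64, 128, 19, 22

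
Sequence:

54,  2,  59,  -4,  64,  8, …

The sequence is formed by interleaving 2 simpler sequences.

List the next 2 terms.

69, -16

Odd-indexed and even-indexed terms follow separate rules.
Subsequence A: 54, 59, 64 — adding 5 each time.
Subsequence B: 2, -4, 8 — geometric, ×-2 each step.
The 7th slot belongs to subsequence A; its 4th term is 69.
Term 8 comes from subsequence B (its 4th entry): -16.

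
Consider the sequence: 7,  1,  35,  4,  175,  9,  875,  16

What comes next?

Positions 1, 3, 5, … form one subsequence and positions 2, 4, 6, … form another.
Track A: 7, 35, 175, 875 — a geometric progression (common ratio 5).
Track B: 1, 4, 9, 16 — consecutive squares n² from n = 1.
Position 9 falls in track A as its term 5, giving 4375.

4375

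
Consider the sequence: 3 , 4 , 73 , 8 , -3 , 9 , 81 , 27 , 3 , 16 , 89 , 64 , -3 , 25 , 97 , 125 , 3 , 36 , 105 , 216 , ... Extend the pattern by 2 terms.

-3, 49

Split by position mod 4: positions 1, 5, 9, … form one track, and each other residue class forms its own.
Track A is 3, -3, 3, -3, 3, which is oscillating between 3 and -3.
Track B is 4, 9, 16, 25, 36, which is the squares 2², 3², 4², ….
Track C is 73, 81, 89, 97, 105, which is linear: a_n = 65 + 8·n.
Track D is 8, 27, 64, 125, 216, which is the cubes 2³, 3³, 4³, ….
Term 21 comes from track A (its 6th entry): -3.
Term 22 comes from track B (its 6th entry): 49.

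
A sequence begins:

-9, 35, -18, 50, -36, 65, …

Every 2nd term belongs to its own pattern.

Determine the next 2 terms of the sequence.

-72, 80

Odd-indexed and even-indexed terms follow separate rules.
Track A: -9, -18, -36. Geometric, ×2 each step.
Track B: 35, 50, 65. Arithmetic with common difference +15.
Position 7 → track A, term 4 = -72.
Term 8 comes from track B (its 4th entry): 80.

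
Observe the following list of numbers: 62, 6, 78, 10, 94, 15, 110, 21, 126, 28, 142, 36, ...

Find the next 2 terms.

Split by position mod 2 into 2 tracks.
Subsequence A: 62, 78, 94, 110, 126, 142. Linear: a_n = 46 + 16·n.
Subsequence B: 6, 10, 15, 21, 28, 36. Triangular numbers starting at T_3.
Position 13 → subsequence A, term 7 = 158.
The 14th slot belongs to subsequence B; its 7th term is 45.

158, 45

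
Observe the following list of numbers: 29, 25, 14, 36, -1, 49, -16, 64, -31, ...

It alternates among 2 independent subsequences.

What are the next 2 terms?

81, -46

Split by position mod 2 into 2 tracks.
Subsequence A: 29, 14, -1, -16, -31. Subtracting 15 each time.
Subsequence B: 25, 36, 49, 64. Perfect squares starting at 5².
Position 10 falls in subsequence B as its term 5, giving 81.
Term 11 comes from subsequence A (its 6th entry): -46.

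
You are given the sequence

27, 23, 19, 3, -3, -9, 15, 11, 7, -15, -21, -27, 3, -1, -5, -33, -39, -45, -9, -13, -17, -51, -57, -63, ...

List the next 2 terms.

-21, -25

The slot pattern repeats as AAABBB (period 6), so there are 2 interleaved tracks.
Subsequence A: 27, 23, 19, 15, 11, 7, 3, -1, -5, -9, -13, -17. Linear: a_n = 31 − 4·n.
Subsequence B: 3, -3, -9, -15, -21, -27, -33, -39, -45, -51, -57, -63. Linear: a_n = 9 − 6·n.
Position 25 falls in subsequence A as its term 13, giving -21.
The 26th slot belongs to subsequence A; its 14th term is -25.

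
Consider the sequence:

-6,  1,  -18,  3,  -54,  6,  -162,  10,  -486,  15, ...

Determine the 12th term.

Positions 1, 3, 5, … form one subsequence and positions 2, 4, 6, … form another.
Stream A is -6, -18, -54, -162, -486, which is geometric with ratio 3.
Stream B is 1, 3, 6, 10, 15, which is triangular numbers n(n+1)/2 for n = 1, 2, ….
Position 12 → stream B, term 6 = 21.

21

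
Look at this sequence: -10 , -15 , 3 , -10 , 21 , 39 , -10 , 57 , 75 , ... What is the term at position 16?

-10

Reading positions in blocks of 3 reveals the pattern ABB — 2 tracks woven together.
Track A is -10, -10, -10, which is the constant sequence -10.
Track B is -15, 3, 21, 39, 57, 75, which is arithmetic, step +18.
The 16th slot belongs to track A; its 6th term is -10.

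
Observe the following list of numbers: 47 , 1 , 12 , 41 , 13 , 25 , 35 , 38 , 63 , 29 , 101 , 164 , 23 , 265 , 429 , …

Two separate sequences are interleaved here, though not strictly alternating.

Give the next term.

17

Reading positions in blocks of 3 reveals the pattern ABB — 2 tracks woven together.
Track A: 47, 41, 35, 29, 23 — subtracting 6 each time.
Track B: 1, 12, 13, 25, 38, 63, 101, 164, 265, 429 — Fibonacci-style (each term is the sum of the two before it).
Position 16 falls in track A as its term 6, giving 17.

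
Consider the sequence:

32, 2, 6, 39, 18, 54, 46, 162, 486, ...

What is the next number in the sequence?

Positions follow the repeating pattern ABB; grouping by letter gives 2 tracks.
Subsequence A: 32, 39, 46 (arithmetic with common difference +7).
Subsequence B: 2, 6, 18, 54, 162, 486 (a geometric progression (common ratio 3)).
Position 10 falls in subsequence A as its term 4, giving 53.

53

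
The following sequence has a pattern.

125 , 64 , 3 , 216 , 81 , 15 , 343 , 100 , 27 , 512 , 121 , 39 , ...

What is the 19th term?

Split by position mod 3 into 3 tracks.
Track A = 125, 216, 343, 512: the cubes 5³, 6³, 7³, ….
Track B = 64, 81, 100, 121: consecutive squares n² from n = 8.
Track C = 3, 15, 27, 39: arithmetic with common difference +12.
Position 19 → track A, term 7 = 1331.

1331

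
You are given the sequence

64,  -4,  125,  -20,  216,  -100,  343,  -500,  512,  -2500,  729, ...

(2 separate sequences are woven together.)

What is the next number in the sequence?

Odd-indexed and even-indexed terms follow separate rules.
Stream A: 64, 125, 216, 343, 512, 729 — consecutive cubes n³ from n = 4.
Stream B: -4, -20, -100, -500, -2500 — multiplying by 5 each time.
Term 12 comes from stream B (its 6th entry): -12500.

-12500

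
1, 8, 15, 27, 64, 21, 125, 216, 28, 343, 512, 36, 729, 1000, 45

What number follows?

1331

The slot pattern repeats as AAB (period 3), so there are 2 interleaved tracks.
Track A = 1, 8, 27, 64, 125, 216, 343, 512, 729, 1000: perfect cubes starting at 1³.
Track B = 15, 21, 28, 36, 45: triangular numbers starting at T_5.
Position 16 falls in track A as its term 11, giving 1331.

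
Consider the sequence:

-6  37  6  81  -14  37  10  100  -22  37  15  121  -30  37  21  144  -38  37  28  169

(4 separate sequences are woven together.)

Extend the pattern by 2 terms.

Read the sequence 4 terms at a time; column i is its own pattern.
Track A: -6, -14, -22, -30, -38 (arithmetic with common difference −8).
Track B: 37, 37, 37, 37, 37 (the constant sequence 37).
Track C: 6, 10, 15, 21, 28 (triangular numbers starting at T_3).
Track D: 81, 100, 121, 144, 169 (the squares 9², 10², 11², …).
Term 21 comes from track A (its 6th entry): -46.
Position 22 → track B, term 6 = 37.

-46, 37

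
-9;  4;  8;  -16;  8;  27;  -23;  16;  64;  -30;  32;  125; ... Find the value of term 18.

343

Split by position mod 3 into 3 tracks.
Track A = -9, -16, -23, -30: linear: a_n = -2 − 7·n.
Track B = 4, 8, 16, 32: powers 2^2, 2^3, 2^4, ….
Track C = 8, 27, 64, 125: the cubes 2³, 3³, 4³, ….
The 18th slot belongs to track C; its 6th term is 343.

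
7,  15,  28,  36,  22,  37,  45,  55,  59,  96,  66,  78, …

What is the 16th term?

105

Reading positions in blocks of 4 reveals the pattern AABB — 2 tracks woven together.
Track A = 7, 15, 22, 37, 59, 96: each term equals the sum of the previous two.
Track B = 28, 36, 45, 55, 66, 78: the triangular numbers T_7, T_8, ….
Position 16 → track B, term 8 = 105.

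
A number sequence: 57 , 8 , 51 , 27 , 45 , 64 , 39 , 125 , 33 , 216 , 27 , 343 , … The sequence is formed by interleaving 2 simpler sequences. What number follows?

21

Taking every 2nd term gives 2 separate tracks.
Track A = 57, 51, 45, 39, 33, 27: arithmetic with common difference −6.
Track B = 8, 27, 64, 125, 216, 343: perfect cubes starting at 2³.
Position 13 falls in track A as its term 7, giving 21.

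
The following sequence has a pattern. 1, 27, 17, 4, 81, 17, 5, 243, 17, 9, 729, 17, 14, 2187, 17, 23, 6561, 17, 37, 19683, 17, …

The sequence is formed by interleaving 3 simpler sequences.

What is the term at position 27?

17

Taking every 3rd term gives 3 separate tracks.
Track A is 1, 4, 5, 9, 14, 23, 37, which is a Fibonacci-like recurrence a_n = a_{n-1} + a_{n-2}.
Track B is 27, 81, 243, 729, 2187, 6561, 19683, which is powers 3^3, 3^4, 3^5, ….
Track C is 17, 17, 17, 17, 17, 17, 17, which is constant 17.
Position 27 → track C, term 9 = 17.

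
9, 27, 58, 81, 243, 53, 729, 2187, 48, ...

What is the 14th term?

177147

Reading positions in blocks of 3 reveals the pattern AAB — 2 tracks woven together.
Subsequence A: 9, 27, 81, 243, 729, 2187. A geometric progression (common ratio 3).
Subsequence B: 58, 53, 48. Arithmetic with common difference −5.
Position 14 falls in subsequence A as its term 10, giving 177147.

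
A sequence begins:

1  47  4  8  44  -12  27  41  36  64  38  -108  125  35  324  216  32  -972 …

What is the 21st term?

2916

The terms cycle through 3 interleaved subsequences.
Subsequence A: 1, 8, 27, 64, 125, 216 (consecutive cubes n³ from n = 1).
Subsequence B: 47, 44, 41, 38, 35, 32 (arithmetic, step −3).
Subsequence C: 4, -12, 36, -108, 324, -972 (geometric with ratio -3).
The 21st slot belongs to subsequence C; its 7th term is 2916.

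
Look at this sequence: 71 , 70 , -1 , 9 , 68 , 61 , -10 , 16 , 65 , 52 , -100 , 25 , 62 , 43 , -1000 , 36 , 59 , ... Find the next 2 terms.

34, -10000

Read the sequence 4 terms at a time; column i is its own pattern.
Track A = 71, 68, 65, 62, 59: subtracting 3 each time.
Track B = 70, 61, 52, 43: arithmetic, step −9.
Track C = -1, -10, -100, -1000: multiplying by 10 each time.
Track D = 9, 16, 25, 36: perfect squares starting at 3².
The 18th slot belongs to track B; its 5th term is 34.
Position 19 falls in track C as its term 5, giving -10000.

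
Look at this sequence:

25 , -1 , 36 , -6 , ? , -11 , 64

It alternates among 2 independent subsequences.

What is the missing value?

The terms cycle through 2 interleaved subsequences.
Track A: 25, 36, ?, 64 (perfect squares starting at 5²).
Track B: -1, -6, -11 (linear: a_n = 4 − 5·n).
So the missing entry in track A is 49.

49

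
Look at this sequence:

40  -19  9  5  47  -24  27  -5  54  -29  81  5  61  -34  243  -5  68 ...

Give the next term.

Taking every 4th term gives 4 separate tracks.
Track A: 40, 47, 54, 61, 68. Linear: a_n = 33 + 7·n.
Track B: -19, -24, -29, -34. Linear: a_n = -14 − 5·n.
Track C: 9, 27, 81, 243. Powers 3^2, 3^3, 3^4, ….
Track D: 5, -5, 5, -5. Alternating ±5.
Term 18 comes from track B (its 5th entry): -39.

-39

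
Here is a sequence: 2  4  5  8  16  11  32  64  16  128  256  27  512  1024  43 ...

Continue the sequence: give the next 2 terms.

2048, 4096

Positions follow the repeating pattern AAB; grouping by letter gives 2 tracks.
Track A: 2, 4, 8, 16, 32, 64, 128, 256, 512, 1024 (powers of 2).
Track B: 5, 11, 16, 27, 43 (a Fibonacci-like recurrence a_n = a_{n-1} + a_{n-2}).
Position 16 → track A, term 11 = 2048.
Position 17 falls in track A as its term 12, giving 4096.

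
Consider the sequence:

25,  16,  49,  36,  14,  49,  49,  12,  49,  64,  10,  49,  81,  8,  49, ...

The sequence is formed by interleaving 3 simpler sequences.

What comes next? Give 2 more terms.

100, 6

Split by position mod 3 into 3 tracks.
Stream A: 25, 36, 49, 64, 81. The squares 5², 6², 7², ….
Stream B: 16, 14, 12, 10, 8. Linear: a_n = 18 − 2·n.
Stream C: 49, 49, 49, 49, 49. Always 49.
The 16th slot belongs to stream A; its 6th term is 100.
Position 17 → stream B, term 6 = 6.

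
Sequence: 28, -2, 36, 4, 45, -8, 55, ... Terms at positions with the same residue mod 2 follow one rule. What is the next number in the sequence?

The terms cycle through 2 interleaved subsequences.
Track A: 28, 36, 45, 55. Triangular numbers n(n+1)/2 for n = 7, 8, ….
Track B: -2, 4, -8. A geometric progression (common ratio -2).
Position 8 falls in track B as its term 4, giving 16.

16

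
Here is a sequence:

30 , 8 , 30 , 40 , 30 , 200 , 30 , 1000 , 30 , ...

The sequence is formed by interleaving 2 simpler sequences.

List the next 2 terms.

5000, 30

Positions 1, 3, 5, … form one subsequence and positions 2, 4, 6, … form another.
Track A = 30, 30, 30, 30, 30: always 30.
Track B = 8, 40, 200, 1000: geometric with ratio 5.
Position 10 → track B, term 5 = 5000.
The 11th slot belongs to track A; its 6th term is 30.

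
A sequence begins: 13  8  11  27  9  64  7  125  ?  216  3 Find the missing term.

5

Split by position mod 2 into 2 tracks.
Subsequence A: 13, 11, 9, 7, ?, 3. Linear: a_n = 15 − 2·n.
Subsequence B: 8, 27, 64, 125, 216. Consecutive cubes n³ from n = 2.
Filling subsequence A at index 5 by its rule yields 5.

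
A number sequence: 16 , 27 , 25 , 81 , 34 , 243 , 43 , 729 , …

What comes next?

Split by position mod 2 into 2 tracks.
Stream A: 16, 25, 34, 43 — linear: a_n = 7 + 9·n.
Stream B: 27, 81, 243, 729 — powers of 3.
Term 9 comes from stream A (its 5th entry): 52.

52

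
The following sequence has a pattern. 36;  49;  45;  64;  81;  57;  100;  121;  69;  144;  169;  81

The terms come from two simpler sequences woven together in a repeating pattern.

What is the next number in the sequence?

196

Reading positions in blocks of 3 reveals the pattern AAB — 2 tracks woven together.
Track A: 36, 49, 64, 81, 100, 121, 144, 169 — perfect squares starting at 6².
Track B: 45, 57, 69, 81 — arithmetic, step +12.
The 13th slot belongs to track A; its 9th term is 196.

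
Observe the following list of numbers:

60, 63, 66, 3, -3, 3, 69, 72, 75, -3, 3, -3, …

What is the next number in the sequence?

Reading positions in blocks of 6 reveals the pattern AAABBB — 2 tracks woven together.
Stream A = 60, 63, 66, 69, 72, 75: arithmetic, step +3.
Stream B = 3, -3, 3, -3, 3, -3: the oscillation 3·(−1)^(n+1).
Position 13 → stream A, term 7 = 78.

78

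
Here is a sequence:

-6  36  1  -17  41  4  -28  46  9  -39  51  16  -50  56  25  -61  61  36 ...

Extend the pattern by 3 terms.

Split by position mod 3 into 3 tracks.
Subsequence A is -6, -17, -28, -39, -50, -61, which is linear: a_n = 5 − 11·n.
Subsequence B is 36, 41, 46, 51, 56, 61, which is linear: a_n = 31 + 5·n.
Subsequence C is 1, 4, 9, 16, 25, 36, which is consecutive squares n² from n = 1.
Term 19 comes from subsequence A (its 7th entry): -72.
Position 20 falls in subsequence B as its term 7, giving 66.
Position 21 falls in subsequence C as its term 7, giving 49.

-72, 66, 49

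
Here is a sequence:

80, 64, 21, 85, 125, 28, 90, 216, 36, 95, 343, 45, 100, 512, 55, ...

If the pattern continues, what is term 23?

Split by position mod 3: positions 1, 4, 7, … form one track, and each other residue class forms its own.
Track A = 80, 85, 90, 95, 100: arithmetic, step +5.
Track B = 64, 125, 216, 343, 512: perfect cubes starting at 4³.
Track C = 21, 28, 36, 45, 55: triangular numbers n(n+1)/2 for n = 6, 7, ….
Term 23 comes from track B (its 8th entry): 1331.

1331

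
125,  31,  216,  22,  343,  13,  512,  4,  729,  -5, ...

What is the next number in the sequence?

Odd-indexed and even-indexed terms follow separate rules.
Track A: 125, 216, 343, 512, 729. Perfect cubes starting at 5³.
Track B: 31, 22, 13, 4, -5. Subtracting 9 each time.
Term 11 comes from track A (its 6th entry): 1000.

1000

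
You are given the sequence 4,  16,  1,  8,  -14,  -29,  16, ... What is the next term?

The slot pattern repeats as ABB (period 3), so there are 2 interleaved tracks.
Stream A: 4, 8, 16. Powers 2^2, 2^3, 2^4, ….
Stream B: 16, 1, -14, -29. Subtracting 15 each time.
The 8th slot belongs to stream B; its 5th term is -44.

-44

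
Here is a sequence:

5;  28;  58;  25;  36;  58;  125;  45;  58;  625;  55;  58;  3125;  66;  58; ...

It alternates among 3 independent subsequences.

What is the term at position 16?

The terms cycle through 3 interleaved subsequences.
Track A = 5, 25, 125, 625, 3125: powers 5^1, 5^2, 5^3, ….
Track B = 28, 36, 45, 55, 66: triangular numbers starting at T_7.
Track C = 58, 58, 58, 58, 58: always 58.
The 16th slot belongs to track A; its 6th term is 15625.

15625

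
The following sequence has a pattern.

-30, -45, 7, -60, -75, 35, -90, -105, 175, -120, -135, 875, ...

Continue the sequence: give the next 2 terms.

Positions follow the repeating pattern AAB; grouping by letter gives 2 tracks.
Track A = -30, -45, -60, -75, -90, -105, -120, -135: arithmetic, step −15.
Track B = 7, 35, 175, 875: a geometric progression (common ratio 5).
Term 13 comes from track A (its 9th entry): -150.
The 14th slot belongs to track A; its 10th term is -165.

-150, -165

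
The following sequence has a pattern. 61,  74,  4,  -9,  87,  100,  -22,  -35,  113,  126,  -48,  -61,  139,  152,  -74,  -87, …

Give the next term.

Positions follow the repeating pattern AABB; grouping by letter gives 2 tracks.
Track A is 61, 74, 87, 100, 113, 126, 139, 152, which is arithmetic, step +13.
Track B is 4, -9, -22, -35, -48, -61, -74, -87, which is arithmetic with common difference −13.
Position 17 → track A, term 9 = 165.

165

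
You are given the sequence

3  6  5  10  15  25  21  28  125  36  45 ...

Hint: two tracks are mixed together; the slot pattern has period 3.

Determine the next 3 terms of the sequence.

625, 55, 66

Reading positions in blocks of 3 reveals the pattern AAB — 2 tracks woven together.
Track A is 3, 6, 10, 15, 21, 28, 36, 45, which is triangular numbers n(n+1)/2 for n = 2, 3, ….
Track B is 5, 25, 125, which is successive powers of 5.
The 12th slot belongs to track B; its 4th term is 625.
Position 13 falls in track A as its term 9, giving 55.
Position 14 → track A, term 10 = 66.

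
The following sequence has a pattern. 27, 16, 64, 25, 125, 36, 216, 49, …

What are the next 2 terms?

The terms cycle through 2 interleaved subsequences.
Track A = 27, 64, 125, 216: the cubes 3³, 4³, 5³, ….
Track B = 16, 25, 36, 49: perfect squares starting at 4².
The 9th slot belongs to track A; its 5th term is 343.
Term 10 comes from track B (its 5th entry): 64.

343, 64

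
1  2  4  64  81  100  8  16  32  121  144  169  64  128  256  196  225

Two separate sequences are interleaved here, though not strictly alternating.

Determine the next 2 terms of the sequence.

256, 512

Reading positions in blocks of 6 reveals the pattern AAABBB — 2 tracks woven together.
Subsequence A is 1, 2, 4, 8, 16, 32, 64, 128, 256, which is powers of 2.
Subsequence B is 64, 81, 100, 121, 144, 169, 196, 225, which is consecutive squares n² from n = 8.
Position 18 falls in subsequence B as its term 9, giving 256.
Position 19 falls in subsequence A as its term 10, giving 512.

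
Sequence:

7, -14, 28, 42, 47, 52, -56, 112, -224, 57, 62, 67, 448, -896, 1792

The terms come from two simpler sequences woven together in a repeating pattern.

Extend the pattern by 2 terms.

72, 77

Reading positions in blocks of 6 reveals the pattern AAABBB — 2 tracks woven together.
Subsequence A is 7, -14, 28, -56, 112, -224, 448, -896, 1792, which is geometric with ratio -2.
Subsequence B is 42, 47, 52, 57, 62, 67, which is arithmetic with common difference +5.
Position 16 falls in subsequence B as its term 7, giving 72.
Position 17 falls in subsequence B as its term 8, giving 77.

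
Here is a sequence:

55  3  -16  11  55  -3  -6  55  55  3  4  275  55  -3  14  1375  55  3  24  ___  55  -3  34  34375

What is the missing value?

The terms cycle through 4 interleaved subsequences.
Track A: 55, 55, 55, 55, 55, 55 — always 55.
Track B: 3, -3, 3, -3, 3, -3 — alternating ±3.
Track C: -16, -6, 4, 14, 24, 34 — arithmetic with common difference +10.
Track D: 11, 55, 275, 1375, ?, 34375 — geometric, ×5 each step.
Filling track D at index 5 by its rule yields 6875.

6875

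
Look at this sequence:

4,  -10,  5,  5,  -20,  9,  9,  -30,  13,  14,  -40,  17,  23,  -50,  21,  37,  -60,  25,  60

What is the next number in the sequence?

Read the sequence 3 terms at a time; column i is its own pattern.
Track A is 4, 5, 9, 14, 23, 37, 60, which is Fibonacci-style (each term is the sum of the two before it).
Track B is -10, -20, -30, -40, -50, -60, which is linear: a_n = −10·n.
Track C is 5, 9, 13, 17, 21, 25, which is adding 4 each time.
Position 20 falls in track B as its term 7, giving -70.

-70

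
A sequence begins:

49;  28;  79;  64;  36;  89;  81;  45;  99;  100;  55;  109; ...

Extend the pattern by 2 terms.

Taking every 3rd term gives 3 separate tracks.
Stream A = 49, 64, 81, 100: consecutive squares n² from n = 7.
Stream B = 28, 36, 45, 55: triangular numbers starting at T_7.
Stream C = 79, 89, 99, 109: adding 10 each time.
Position 13 → stream A, term 5 = 121.
The 14th slot belongs to stream B; its 5th term is 66.

121, 66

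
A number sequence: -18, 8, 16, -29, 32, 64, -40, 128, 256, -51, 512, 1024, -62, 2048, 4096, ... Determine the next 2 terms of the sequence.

The slot pattern repeats as ABB (period 3), so there are 2 interleaved tracks.
Stream A: -18, -29, -40, -51, -62. Linear: a_n = -7 − 11·n.
Stream B: 8, 16, 32, 64, 128, 256, 512, 1024, 2048, 4096. Successive powers of 2.
The 16th slot belongs to stream A; its 6th term is -73.
The 17th slot belongs to stream B; its 11th term is 8192.

-73, 8192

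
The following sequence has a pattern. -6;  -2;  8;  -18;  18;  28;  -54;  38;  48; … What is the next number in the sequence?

Reading positions in blocks of 3 reveals the pattern ABB — 2 tracks woven together.
Subsequence A: -6, -18, -54 — multiplying by 3 each time.
Subsequence B: -2, 8, 18, 28, 38, 48 — linear: a_n = -12 + 10·n.
Position 10 falls in subsequence A as its term 4, giving -162.

-162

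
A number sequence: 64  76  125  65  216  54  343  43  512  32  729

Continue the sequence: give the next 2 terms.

21, 1000

The terms cycle through 2 interleaved subsequences.
Stream A is 64, 125, 216, 343, 512, 729, which is the cubes 4³, 5³, 6³, ….
Stream B is 76, 65, 54, 43, 32, which is arithmetic with common difference −11.
The 12th slot belongs to stream B; its 6th term is 21.
Position 13 falls in stream A as its term 7, giving 1000.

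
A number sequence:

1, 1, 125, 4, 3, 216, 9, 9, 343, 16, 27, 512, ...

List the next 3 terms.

Split by position mod 3: positions 1, 4, 7, … form one track, and each other residue class forms its own.
Track A: 1, 4, 9, 16. The squares 1², 2², 3², ….
Track B: 1, 3, 9, 27. Powers of 3.
Track C: 125, 216, 343, 512. Perfect cubes starting at 5³.
Term 13 comes from track A (its 5th entry): 25.
Position 14 → track B, term 5 = 81.
Term 15 comes from track C (its 5th entry): 729.

25, 81, 729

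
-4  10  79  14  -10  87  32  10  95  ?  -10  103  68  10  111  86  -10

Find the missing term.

50

Read the sequence 3 terms at a time; column i is its own pattern.
Stream A: -4, 14, 32, ?, 68, 86 (adding 18 each time).
Stream B: 10, -10, 10, -10, 10, -10 (alternating ±10).
Stream C: 79, 87, 95, 103, 111 (arithmetic with common difference +8).
So the missing entry in stream A is 50.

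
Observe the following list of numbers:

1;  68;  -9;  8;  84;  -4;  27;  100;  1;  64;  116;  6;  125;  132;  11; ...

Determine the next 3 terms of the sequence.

Split by position mod 3: positions 1, 4, 7, … form one track, and each other residue class forms its own.
Subsequence A = 1, 8, 27, 64, 125: perfect cubes starting at 1³.
Subsequence B = 68, 84, 100, 116, 132: arithmetic with common difference +16.
Subsequence C = -9, -4, 1, 6, 11: adding 5 each time.
The 16th slot belongs to subsequence A; its 6th term is 216.
The 17th slot belongs to subsequence B; its 6th term is 148.
Position 18 falls in subsequence C as its term 6, giving 16.

216, 148, 16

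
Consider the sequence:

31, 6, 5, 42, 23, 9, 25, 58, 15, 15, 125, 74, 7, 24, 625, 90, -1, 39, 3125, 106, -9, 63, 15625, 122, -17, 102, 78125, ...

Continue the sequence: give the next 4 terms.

138, -25, 165, 390625

Split by position mod 4 into 4 tracks.
Track A: 31, 23, 15, 7, -1, -9, -17 (linear: a_n = 39 − 8·n).
Track B: 6, 9, 15, 24, 39, 63, 102 (each term equals the sum of the previous two).
Track C: 5, 25, 125, 625, 3125, 15625, 78125 (successive powers of 5).
Track D: 42, 58, 74, 90, 106, 122 (adding 16 each time).
Position 28 → track D, term 7 = 138.
Term 29 comes from track A (its 8th entry): -25.
Position 30 falls in track B as its term 8, giving 165.
Term 31 comes from track C (its 8th entry): 390625.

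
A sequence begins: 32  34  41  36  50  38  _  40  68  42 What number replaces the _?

59

The terms cycle through 2 interleaved subsequences.
Subsequence A = 32, 41, 50, ?, 68: adding 9 each time.
Subsequence B = 34, 36, 38, 40, 42: linear: a_n = 32 + 2·n.
Subsequence A's pattern makes the blank 59.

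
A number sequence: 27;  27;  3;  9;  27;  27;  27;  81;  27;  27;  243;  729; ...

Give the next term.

Reading positions in blocks of 4 reveals the pattern AABB — 2 tracks woven together.
Subsequence A: 27, 27, 27, 27, 27, 27 (constant 27).
Subsequence B: 3, 9, 27, 81, 243, 729 (powers 3^1, 3^2, 3^3, …).
Term 13 comes from subsequence A (its 7th entry): 27.

27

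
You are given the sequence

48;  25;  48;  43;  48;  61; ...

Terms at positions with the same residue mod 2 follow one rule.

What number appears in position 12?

Taking every 2nd term gives 2 separate tracks.
Stream A: 48, 48, 48. The constant sequence 48.
Stream B: 25, 43, 61. Linear: a_n = 7 + 18·n.
Position 12 → stream B, term 6 = 115.

115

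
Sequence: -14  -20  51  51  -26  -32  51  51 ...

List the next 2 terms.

-38, -44

Positions follow the repeating pattern AABB; grouping by letter gives 2 tracks.
Stream A: -14, -20, -26, -32 — linear: a_n = -8 − 6·n.
Stream B: 51, 51, 51, 51 — constant 51.
Position 9 → stream A, term 5 = -38.
The 10th slot belongs to stream A; its 6th term is -44.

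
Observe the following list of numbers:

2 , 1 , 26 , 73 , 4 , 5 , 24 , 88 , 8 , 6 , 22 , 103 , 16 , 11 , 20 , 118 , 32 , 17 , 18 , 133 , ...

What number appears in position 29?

256

Read the sequence 4 terms at a time; column i is its own pattern.
Subsequence A: 2, 4, 8, 16, 32. Powers of 2.
Subsequence B: 1, 5, 6, 11, 17. A Fibonacci-like recurrence a_n = a_{n-1} + a_{n-2}.
Subsequence C: 26, 24, 22, 20, 18. Arithmetic, step −2.
Subsequence D: 73, 88, 103, 118, 133. Arithmetic with common difference +15.
Term 29 comes from subsequence A (its 8th entry): 256.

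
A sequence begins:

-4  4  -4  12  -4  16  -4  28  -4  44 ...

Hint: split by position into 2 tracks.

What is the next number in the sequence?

Positions 1, 3, 5, … form one subsequence and positions 2, 4, 6, … form another.
Stream A: -4, -4, -4, -4, -4 — the constant sequence -4.
Stream B: 4, 12, 16, 28, 44 — Fibonacci-style (each term is the sum of the two before it).
The 11th slot belongs to stream A; its 6th term is -4.

-4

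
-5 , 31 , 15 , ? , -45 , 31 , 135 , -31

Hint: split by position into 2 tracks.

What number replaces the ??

-31

The terms cycle through 2 interleaved subsequences.
Stream A: -5, 15, -45, 135. Multiplying by -3 each time.
Stream B: 31, ?, 31, -31. Alternating ±31.
The gap is stream B's term 2; the rule gives -31.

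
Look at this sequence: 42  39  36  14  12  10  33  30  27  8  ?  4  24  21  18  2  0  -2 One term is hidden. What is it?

6

Positions follow the repeating pattern AAABBB; grouping by letter gives 2 tracks.
Track A = 42, 39, 36, 33, 30, 27, 24, 21, 18: linear: a_n = 45 − 3·n.
Track B = 14, 12, 10, 8, ?, 4, 2, 0, -2: subtracting 2 each time.
Track B's pattern makes the blank 6.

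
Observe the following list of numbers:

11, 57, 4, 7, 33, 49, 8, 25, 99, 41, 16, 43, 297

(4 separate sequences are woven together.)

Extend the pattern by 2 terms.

The terms cycle through 4 interleaved subsequences.
Track A = 11, 33, 99, 297: multiplying by 3 each time.
Track B = 57, 49, 41: linear: a_n = 65 − 8·n.
Track C = 4, 8, 16: successive powers of 2.
Track D = 7, 25, 43: adding 18 each time.
Term 14 comes from track B (its 4th entry): 33.
Position 15 falls in track C as its term 4, giving 32.

33, 32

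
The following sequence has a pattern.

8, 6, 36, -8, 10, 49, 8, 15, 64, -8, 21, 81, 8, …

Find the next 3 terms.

Split by position mod 3: positions 1, 4, 7, … form one track, and each other residue class forms its own.
Track A: 8, -8, 8, -8, 8 — the oscillation 8·(−1)^(n+1).
Track B: 6, 10, 15, 21 — triangular numbers n(n+1)/2 for n = 3, 4, ….
Track C: 36, 49, 64, 81 — perfect squares starting at 6².
Position 14 falls in track B as its term 5, giving 28.
Term 15 comes from track C (its 5th entry): 100.
The 16th slot belongs to track A; its 6th term is -8.

28, 100, -8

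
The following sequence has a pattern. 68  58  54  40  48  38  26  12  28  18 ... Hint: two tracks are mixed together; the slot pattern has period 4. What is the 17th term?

Reading positions in blocks of 4 reveals the pattern AABB — 2 tracks woven together.
Track A: 68, 58, 48, 38, 28, 18 — arithmetic with common difference −10.
Track B: 54, 40, 26, 12 — linear: a_n = 68 − 14·n.
Term 17 comes from track A (its 9th entry): -12.

-12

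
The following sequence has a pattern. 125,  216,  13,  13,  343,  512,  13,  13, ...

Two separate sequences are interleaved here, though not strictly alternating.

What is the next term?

729

The slot pattern repeats as AABB (period 4), so there are 2 interleaved tracks.
Track A: 125, 216, 343, 512 — perfect cubes starting at 5³.
Track B: 13, 13, 13, 13 — always 13.
The 9th slot belongs to track A; its 5th term is 729.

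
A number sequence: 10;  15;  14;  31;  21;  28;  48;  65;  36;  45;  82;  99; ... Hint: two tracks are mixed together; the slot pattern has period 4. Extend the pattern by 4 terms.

55, 66, 116, 133

The slot pattern repeats as AABB (period 4), so there are 2 interleaved tracks.
Track A: 10, 15, 21, 28, 36, 45. Triangular numbers n(n+1)/2 for n = 4, 5, ….
Track B: 14, 31, 48, 65, 82, 99. Arithmetic, step +17.
Position 13 → track A, term 7 = 55.
Position 14 → track A, term 8 = 66.
Position 15 → track B, term 7 = 116.
The 16th slot belongs to track B; its 8th term is 133.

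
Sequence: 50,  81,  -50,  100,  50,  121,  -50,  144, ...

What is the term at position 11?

Odd-indexed and even-indexed terms follow separate rules.
Track A: 50, -50, 50, -50 (alternating ±50).
Track B: 81, 100, 121, 144 (consecutive squares n² from n = 9).
Term 11 comes from track A (its 6th entry): -50.

-50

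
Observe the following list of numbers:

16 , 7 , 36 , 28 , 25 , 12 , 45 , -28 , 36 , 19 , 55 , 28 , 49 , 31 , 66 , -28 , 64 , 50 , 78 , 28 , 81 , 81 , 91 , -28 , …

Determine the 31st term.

120

Read the sequence 4 terms at a time; column i is its own pattern.
Track A: 16, 25, 36, 49, 64, 81 (consecutive squares n² from n = 4).
Track B: 7, 12, 19, 31, 50, 81 (each term equals the sum of the previous two).
Track C: 36, 45, 55, 66, 78, 91 (triangular numbers starting at T_8).
Track D: 28, -28, 28, -28, 28, -28 (alternating ±28).
Position 31 → track C, term 8 = 120.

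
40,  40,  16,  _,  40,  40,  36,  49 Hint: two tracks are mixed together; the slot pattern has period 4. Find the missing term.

25

Reading positions in blocks of 4 reveals the pattern AABB — 2 tracks woven together.
Subsequence A: 40, 40, 40, 40. The constant sequence 40.
Subsequence B: 16, ?, 36, 49. Perfect squares starting at 4².
Subsequence B's pattern makes the blank 25.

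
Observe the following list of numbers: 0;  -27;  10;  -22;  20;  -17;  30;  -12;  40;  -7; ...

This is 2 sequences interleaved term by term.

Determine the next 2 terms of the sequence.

50, -2

Positions 1, 3, 5, … form one subsequence and positions 2, 4, 6, … form another.
Subsequence A: 0, 10, 20, 30, 40. Linear: a_n = -10 + 10·n.
Subsequence B: -27, -22, -17, -12, -7. Adding 5 each time.
Position 11 falls in subsequence A as its term 6, giving 50.
Position 12 falls in subsequence B as its term 6, giving -2.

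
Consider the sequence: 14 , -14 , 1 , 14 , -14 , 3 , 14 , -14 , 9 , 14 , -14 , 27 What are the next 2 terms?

14, -14

The slot pattern repeats as AAB (period 3), so there are 2 interleaved tracks.
Subsequence A: 14, -14, 14, -14, 14, -14, 14, -14 — the oscillation 14·(−1)^(n+1).
Subsequence B: 1, 3, 9, 27 — powers of 3.
Position 13 → subsequence A, term 9 = 14.
Position 14 falls in subsequence A as its term 10, giving -14.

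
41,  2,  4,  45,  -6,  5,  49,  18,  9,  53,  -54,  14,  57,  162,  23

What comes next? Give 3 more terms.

The terms cycle through 3 interleaved subsequences.
Stream A: 41, 45, 49, 53, 57. Adding 4 each time.
Stream B: 2, -6, 18, -54, 162. Multiplying by -3 each time.
Stream C: 4, 5, 9, 14, 23. Each term equals the sum of the previous two.
Position 16 falls in stream A as its term 6, giving 61.
Term 17 comes from stream B (its 6th entry): -486.
Position 18 falls in stream C as its term 6, giving 37.

61, -486, 37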